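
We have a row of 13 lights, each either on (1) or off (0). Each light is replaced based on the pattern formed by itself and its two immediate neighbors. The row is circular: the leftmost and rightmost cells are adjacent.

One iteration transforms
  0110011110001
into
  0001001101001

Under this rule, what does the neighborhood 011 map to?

0

At position 1 the neighborhood is 011; the next row has 0 there.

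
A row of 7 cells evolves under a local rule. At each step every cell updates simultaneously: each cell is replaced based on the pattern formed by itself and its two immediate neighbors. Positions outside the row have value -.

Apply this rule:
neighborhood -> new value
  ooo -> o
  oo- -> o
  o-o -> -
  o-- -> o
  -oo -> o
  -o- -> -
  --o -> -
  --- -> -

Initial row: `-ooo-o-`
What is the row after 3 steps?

-ooo--o
-oooo--
-ooooo-

-ooooo-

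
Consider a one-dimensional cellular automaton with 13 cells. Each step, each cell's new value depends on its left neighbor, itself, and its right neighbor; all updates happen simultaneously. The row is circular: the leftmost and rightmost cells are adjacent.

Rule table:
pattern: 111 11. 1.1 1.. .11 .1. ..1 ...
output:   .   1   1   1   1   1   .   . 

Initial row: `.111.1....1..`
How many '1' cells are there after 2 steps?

step 1: .1.1111...11.
step 2: .111..11..111
count of 1: 8

8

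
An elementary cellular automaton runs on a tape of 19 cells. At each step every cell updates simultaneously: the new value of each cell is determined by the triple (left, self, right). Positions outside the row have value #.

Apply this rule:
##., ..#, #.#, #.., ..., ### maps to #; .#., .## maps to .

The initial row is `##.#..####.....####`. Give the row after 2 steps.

####.##.########.##

step 1: ###.##.########.###
step 2: ####.##.########.##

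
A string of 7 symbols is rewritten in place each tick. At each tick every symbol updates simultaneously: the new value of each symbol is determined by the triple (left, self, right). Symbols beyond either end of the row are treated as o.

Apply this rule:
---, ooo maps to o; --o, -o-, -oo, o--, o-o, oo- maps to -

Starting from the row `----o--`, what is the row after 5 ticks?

tick 1: -oo----
tick 2: ----oo-
tick 3: -oo----  (repeats tick 1; period 2)
tick 5: -oo----

-oo----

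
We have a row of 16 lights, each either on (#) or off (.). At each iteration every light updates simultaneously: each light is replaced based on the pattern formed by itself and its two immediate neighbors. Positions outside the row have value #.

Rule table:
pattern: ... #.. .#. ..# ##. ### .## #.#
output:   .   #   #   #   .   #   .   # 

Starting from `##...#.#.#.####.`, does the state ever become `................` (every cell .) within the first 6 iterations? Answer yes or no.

iteration 1: #.#.#######.##.#
iteration 2: .###.#####.#..#.
iteration 3: #.#.#.###.######
iteration 4: .#####.#.#.#####
iteration 5: #.###.#####.####
iteration 6: .#.#.#.###.#.###
iteration 6 is .#.#.#.###.#.###, still not uniform .

no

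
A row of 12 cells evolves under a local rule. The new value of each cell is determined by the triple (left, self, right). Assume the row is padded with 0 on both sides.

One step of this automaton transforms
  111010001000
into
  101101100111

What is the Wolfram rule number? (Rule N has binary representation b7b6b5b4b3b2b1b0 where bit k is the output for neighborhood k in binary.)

121

position 1: 111 → 0  (bit 7 = 0)
position 2: 110 → 1  (bit 6 = 1)
position 3: 101 → 1  (bit 5 = 1)
position 5: 100 → 1  (bit 4 = 1)
position 0: 011 → 1  (bit 3 = 1)
position 4: 010 → 0  (bit 2 = 0)
position 7: 001 → 0  (bit 1 = 0)
position 6: 000 → 1  (bit 0 = 1)
bits b7..b0 = 01111001 = 121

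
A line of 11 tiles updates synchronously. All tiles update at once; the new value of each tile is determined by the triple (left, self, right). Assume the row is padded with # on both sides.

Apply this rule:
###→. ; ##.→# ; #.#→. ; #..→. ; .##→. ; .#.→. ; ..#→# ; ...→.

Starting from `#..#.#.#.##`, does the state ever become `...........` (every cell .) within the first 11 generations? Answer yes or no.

#.#........
#.........#
#........#.
#.......#..
#......#..#
#.....#..#.
#....#..#..
#...#..#..#
#..#..#..#.
#.#..#..#..
#...#..#..#
generation 11 is #...#..#..#, still not uniform .

no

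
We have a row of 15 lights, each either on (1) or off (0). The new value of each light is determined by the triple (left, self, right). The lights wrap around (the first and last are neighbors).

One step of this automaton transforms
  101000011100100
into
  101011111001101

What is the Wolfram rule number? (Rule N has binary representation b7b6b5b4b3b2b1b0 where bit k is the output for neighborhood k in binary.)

143

position 8: 111 → 1  (bit 7 = 1)
position 9: 110 → 0  (bit 6 = 0)
position 1: 101 → 0  (bit 5 = 0)
position 3: 100 → 0  (bit 4 = 0)
position 7: 011 → 1  (bit 3 = 1)
position 0: 010 → 1  (bit 2 = 1)
position 6: 001 → 1  (bit 1 = 1)
position 4: 000 → 1  (bit 0 = 1)
bits b7..b0 = 10001111 = 143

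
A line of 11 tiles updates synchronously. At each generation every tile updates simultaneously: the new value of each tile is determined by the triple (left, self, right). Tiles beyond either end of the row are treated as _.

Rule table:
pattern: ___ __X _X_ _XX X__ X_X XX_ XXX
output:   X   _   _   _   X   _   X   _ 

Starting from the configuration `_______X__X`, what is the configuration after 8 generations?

XXXXXX__X__
_____XX__XX
XXXX__XX__X
___XX__XX__
XX__XX__XXX
_XX__XX___X
__XX__XXX__
X__XX___XXX

X__XX___XXX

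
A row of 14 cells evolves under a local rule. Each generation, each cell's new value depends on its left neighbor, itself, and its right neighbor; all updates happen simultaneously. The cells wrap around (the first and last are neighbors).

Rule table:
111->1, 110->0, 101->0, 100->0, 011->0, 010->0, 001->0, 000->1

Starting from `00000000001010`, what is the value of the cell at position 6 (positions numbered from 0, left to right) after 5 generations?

0

11111111100000
01111111001110
00111110000100
10011100110001
00001000000100
position 6 holds 0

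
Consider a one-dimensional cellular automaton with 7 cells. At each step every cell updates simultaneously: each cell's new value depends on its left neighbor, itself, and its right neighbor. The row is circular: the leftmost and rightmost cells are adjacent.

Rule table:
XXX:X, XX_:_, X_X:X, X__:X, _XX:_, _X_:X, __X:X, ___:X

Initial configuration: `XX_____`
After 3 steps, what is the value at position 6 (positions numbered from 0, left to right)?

step 1: __XXXXX
step 2: XX_XXX_
step 3: __X_X_X
position 6 holds X

X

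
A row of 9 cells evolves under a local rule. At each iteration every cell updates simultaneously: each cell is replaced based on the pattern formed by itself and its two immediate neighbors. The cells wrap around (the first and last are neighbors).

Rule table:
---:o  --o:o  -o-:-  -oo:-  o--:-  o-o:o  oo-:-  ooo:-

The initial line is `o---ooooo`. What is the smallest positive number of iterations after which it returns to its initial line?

--oo-----
oo---oooo
---oo----
ooo---ooo
----oo---
oooo---oo
-----oo--
ooooo---o
------oo-
oooooo---
-------oo
-oooooo--
o-------o
--oooooo-
oo-------
---oooooo
-oo------
o---ooooo

18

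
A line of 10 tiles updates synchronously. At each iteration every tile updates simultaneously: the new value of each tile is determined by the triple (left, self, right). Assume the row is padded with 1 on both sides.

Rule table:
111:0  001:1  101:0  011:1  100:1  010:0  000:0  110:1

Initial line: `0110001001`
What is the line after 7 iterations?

1101111010

iteration 1: 0111010111
iteration 2: 0101000100
iteration 3: 0000101011
iteration 4: 1001000010
iteration 5: 1110100100
iteration 6: 0010011011
iteration 7: 1101111010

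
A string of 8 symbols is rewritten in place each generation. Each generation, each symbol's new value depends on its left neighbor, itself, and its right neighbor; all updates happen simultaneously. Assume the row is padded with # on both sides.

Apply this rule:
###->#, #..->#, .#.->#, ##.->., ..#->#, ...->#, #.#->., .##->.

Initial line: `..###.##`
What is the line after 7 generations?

####.###

##.#...#
#..####.
.##.##..
......##
######.#
#####...
####.###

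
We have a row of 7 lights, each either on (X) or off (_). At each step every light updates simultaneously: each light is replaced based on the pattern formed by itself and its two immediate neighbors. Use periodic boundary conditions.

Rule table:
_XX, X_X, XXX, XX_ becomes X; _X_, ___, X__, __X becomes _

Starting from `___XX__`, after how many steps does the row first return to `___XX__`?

1

___XX__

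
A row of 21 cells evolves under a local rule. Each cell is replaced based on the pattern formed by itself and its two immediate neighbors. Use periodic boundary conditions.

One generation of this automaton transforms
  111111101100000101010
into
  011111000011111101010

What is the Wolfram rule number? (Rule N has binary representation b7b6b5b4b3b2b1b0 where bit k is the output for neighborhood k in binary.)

position 1: 111 → 1  (bit 7 = 1)
position 6: 110 → 0  (bit 6 = 0)
position 7: 101 → 0  (bit 5 = 0)
position 10: 100 → 1  (bit 4 = 1)
position 0: 011 → 0  (bit 3 = 0)
position 15: 010 → 1  (bit 2 = 1)
position 14: 001 → 1  (bit 1 = 1)
position 11: 000 → 1  (bit 0 = 1)
bits b7..b0 = 10010111 = 151

151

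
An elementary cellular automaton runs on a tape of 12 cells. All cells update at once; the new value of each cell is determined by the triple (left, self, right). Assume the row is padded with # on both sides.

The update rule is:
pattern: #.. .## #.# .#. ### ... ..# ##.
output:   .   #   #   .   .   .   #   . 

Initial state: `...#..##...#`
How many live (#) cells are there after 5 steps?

..#..##...##
.#..##...##.
#..##...##.#
..##...##.##
.##...##.##.
count of #: 6

6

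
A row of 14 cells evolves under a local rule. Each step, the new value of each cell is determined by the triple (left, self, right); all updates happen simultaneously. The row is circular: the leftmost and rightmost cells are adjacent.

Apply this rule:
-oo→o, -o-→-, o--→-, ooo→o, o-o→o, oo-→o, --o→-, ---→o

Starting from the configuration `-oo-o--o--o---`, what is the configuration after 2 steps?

-ooo--------oo
oooo-oooooo-oo

oooo-oooooo-oo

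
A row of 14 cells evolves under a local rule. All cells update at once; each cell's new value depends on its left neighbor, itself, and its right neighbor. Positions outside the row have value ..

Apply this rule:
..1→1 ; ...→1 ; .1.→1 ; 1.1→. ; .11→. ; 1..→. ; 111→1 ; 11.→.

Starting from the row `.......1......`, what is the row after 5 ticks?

1.1...11.111.1

tick 1: 11111111.11111
tick 2: .111111...111.
tick 3: 1.1111..11.1..
tick 4: 1..11..1...1.1
tick 5: 1.1...11.111.1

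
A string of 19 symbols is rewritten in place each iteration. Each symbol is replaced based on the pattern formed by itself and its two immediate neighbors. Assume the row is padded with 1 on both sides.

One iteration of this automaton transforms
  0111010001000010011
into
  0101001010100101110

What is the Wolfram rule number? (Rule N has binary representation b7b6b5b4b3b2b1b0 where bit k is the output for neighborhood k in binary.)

position 2: 111 → 0  (bit 7 = 0)
position 3: 110 → 1  (bit 6 = 1)
position 0: 101 → 0  (bit 5 = 0)
position 6: 100 → 1  (bit 4 = 1)
position 1: 011 → 1  (bit 3 = 1)
position 5: 010 → 0  (bit 2 = 0)
position 8: 001 → 1  (bit 1 = 1)
position 7: 000 → 0  (bit 0 = 0)
bits b7..b0 = 01011010 = 90

90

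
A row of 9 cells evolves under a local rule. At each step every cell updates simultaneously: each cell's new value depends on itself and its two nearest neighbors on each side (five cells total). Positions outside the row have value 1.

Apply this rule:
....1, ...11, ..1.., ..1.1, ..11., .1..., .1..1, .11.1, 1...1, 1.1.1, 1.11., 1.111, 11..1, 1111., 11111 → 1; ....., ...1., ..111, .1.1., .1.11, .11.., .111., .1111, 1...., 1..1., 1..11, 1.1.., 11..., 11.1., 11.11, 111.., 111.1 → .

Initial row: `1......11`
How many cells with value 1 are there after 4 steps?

3

step 1: .....11..
step 2: ...111.1.
step 3: .11....1.
step 4: .1...1.1.
count of 1: 3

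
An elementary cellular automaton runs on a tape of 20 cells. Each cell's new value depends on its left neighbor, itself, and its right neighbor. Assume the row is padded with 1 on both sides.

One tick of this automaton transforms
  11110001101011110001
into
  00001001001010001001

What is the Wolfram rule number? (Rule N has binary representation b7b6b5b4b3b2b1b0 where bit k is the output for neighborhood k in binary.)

28

position 0: 111 → 0  (bit 7 = 0)
position 3: 110 → 0  (bit 6 = 0)
position 9: 101 → 0  (bit 5 = 0)
position 4: 100 → 1  (bit 4 = 1)
position 7: 011 → 1  (bit 3 = 1)
position 10: 010 → 1  (bit 2 = 1)
position 6: 001 → 0  (bit 1 = 0)
position 5: 000 → 0  (bit 0 = 0)
bits b7..b0 = 00011100 = 28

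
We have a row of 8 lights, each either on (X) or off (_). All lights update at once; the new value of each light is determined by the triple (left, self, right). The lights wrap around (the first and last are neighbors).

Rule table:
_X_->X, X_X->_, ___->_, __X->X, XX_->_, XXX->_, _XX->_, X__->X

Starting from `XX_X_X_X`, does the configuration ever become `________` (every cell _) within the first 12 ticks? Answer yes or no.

no

___X_X__
__XX_XX_
_X_____X
_XX___XX
___X_X__  (repeats tick 1; period 4)
tick 12: _XX___XX
tick 12 is _XX___XX, still not uniform _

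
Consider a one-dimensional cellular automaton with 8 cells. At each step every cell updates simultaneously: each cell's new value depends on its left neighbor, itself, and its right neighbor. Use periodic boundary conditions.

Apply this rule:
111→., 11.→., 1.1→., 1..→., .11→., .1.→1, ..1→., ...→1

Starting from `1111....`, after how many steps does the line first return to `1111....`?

2

.....11.
1111....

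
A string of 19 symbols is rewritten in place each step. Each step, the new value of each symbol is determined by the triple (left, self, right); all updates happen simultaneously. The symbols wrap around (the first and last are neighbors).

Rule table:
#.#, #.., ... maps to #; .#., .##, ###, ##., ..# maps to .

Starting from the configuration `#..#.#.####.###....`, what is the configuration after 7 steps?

.#..#...#...###..#.

.#..#.#....#...###.
..#..#.###..##....#
#..#..#...#...###..
.#..#..##..##....#.
..#..#...#...###..#
#..#..##..##....#..
.#..#...#...###..#.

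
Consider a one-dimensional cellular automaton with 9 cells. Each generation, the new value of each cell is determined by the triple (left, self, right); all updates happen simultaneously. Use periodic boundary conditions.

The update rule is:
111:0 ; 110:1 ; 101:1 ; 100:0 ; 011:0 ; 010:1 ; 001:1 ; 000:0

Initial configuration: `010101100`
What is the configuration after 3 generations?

000100111

111110100
000011101
000100111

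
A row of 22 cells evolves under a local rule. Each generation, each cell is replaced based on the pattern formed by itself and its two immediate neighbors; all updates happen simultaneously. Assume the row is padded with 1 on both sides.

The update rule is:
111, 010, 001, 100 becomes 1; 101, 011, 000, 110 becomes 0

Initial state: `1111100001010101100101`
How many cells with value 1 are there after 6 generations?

10

generation 1: 1111010011010100011100
generation 2: 1110011100010110101011
generation 3: 1101101010110000101001
generation 4: 1000001010001001101110
generation 5: 0100011011011110000100
generation 6: 0110100000001101001111
count of 1: 10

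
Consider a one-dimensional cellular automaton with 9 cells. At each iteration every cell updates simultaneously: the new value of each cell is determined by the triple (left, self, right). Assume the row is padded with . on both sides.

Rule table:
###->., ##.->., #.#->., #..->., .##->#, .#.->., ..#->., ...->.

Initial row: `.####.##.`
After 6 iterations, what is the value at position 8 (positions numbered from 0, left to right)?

.#....#..
.........
.........  (fixed point — unchanged through iteration 6)
position 8 holds .

.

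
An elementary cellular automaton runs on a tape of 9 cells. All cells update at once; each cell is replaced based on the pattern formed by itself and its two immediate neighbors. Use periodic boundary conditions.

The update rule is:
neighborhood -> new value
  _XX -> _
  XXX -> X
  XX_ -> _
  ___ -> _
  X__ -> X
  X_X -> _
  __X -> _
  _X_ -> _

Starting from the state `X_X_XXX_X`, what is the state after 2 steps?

______X__

_____X___
______X__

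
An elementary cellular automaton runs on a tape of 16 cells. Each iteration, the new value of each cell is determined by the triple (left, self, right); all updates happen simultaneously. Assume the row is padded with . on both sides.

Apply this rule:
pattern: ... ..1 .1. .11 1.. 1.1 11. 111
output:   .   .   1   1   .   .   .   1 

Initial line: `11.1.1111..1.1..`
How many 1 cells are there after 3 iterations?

5

iteration 1: 1..1.111...1.1..
iteration 2: 1..1.11....1.1..
iteration 3: 1..1.1.....1.1..
count of 1: 5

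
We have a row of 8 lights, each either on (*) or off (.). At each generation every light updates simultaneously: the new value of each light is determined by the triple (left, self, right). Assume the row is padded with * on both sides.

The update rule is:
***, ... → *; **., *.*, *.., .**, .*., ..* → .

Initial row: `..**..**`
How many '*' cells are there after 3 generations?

.......*
.*****..
..***...
count of *: 3

3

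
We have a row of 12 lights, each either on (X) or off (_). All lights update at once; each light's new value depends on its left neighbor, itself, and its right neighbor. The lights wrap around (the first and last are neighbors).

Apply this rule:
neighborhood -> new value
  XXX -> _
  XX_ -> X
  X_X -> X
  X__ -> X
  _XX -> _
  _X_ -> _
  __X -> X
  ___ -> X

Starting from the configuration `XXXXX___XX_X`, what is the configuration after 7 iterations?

_XXXX_XX____

____XXXX_XX_
XXXX___XX_XX
___XXXX_XX__
XXX___XX_XXX
__XXXX_XX___
XX___XX_XXXX
_XXXX_XX____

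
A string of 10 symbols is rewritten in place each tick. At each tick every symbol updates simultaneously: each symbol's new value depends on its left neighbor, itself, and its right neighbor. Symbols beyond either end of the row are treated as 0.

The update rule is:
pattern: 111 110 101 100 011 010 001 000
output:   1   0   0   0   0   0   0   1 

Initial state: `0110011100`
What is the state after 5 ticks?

0000001001
1111100000
0111001111
0010000110
1000110000

1000110000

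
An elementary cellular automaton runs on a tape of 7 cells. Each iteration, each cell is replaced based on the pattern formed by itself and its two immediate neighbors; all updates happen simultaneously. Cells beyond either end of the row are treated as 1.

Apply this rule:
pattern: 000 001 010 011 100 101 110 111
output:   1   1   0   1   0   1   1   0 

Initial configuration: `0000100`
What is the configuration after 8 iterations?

0101111

0111001
1101011
0110110
1111111
0000000
0111111
1100000
0101111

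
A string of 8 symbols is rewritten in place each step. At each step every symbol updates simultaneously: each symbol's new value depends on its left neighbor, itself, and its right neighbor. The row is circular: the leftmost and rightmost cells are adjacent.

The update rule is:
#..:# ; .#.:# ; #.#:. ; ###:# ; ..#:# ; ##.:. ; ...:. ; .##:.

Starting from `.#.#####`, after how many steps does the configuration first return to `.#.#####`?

.#..###.
####.#.#
###..#..
.#.#####

4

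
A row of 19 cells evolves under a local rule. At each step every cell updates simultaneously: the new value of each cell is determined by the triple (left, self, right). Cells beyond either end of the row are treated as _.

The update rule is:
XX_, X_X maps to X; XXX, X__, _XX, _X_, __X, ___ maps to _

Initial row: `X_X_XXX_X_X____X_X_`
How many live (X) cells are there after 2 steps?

3

_X_X__XX_X______X__
__X____XX__________
count of X: 3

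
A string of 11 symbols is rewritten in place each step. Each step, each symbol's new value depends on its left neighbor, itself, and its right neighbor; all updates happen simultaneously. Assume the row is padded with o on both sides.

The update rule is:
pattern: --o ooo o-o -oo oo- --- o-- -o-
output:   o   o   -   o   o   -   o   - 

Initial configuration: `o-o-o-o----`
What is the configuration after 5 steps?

o------o--o
oo----o-ooo
ooo--o--ooo
ooooo-ooooo
ooooo-ooooo

ooooo-ooooo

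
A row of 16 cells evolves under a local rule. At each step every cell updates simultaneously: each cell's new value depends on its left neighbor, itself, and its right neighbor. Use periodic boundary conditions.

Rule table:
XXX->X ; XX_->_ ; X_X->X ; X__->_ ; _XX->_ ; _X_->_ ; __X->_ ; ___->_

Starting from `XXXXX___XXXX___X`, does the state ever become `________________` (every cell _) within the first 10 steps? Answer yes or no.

XXXX_____XX_____
_XX_____________
________________
all cells are _ at step 3

yes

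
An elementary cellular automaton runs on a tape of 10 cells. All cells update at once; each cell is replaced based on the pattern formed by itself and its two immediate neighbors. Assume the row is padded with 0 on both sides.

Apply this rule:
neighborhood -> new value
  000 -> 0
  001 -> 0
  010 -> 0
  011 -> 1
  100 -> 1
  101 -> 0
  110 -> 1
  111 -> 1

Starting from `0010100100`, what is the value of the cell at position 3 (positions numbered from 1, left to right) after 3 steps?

0000010010
0000001001
0000000100
position 3 holds 0

0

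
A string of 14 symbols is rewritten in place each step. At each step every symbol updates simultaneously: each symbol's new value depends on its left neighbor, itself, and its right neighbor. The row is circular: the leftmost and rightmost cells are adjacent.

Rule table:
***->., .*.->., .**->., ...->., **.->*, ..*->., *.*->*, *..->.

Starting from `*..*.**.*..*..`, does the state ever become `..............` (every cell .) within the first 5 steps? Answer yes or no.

....*.**......
.....*.*......
......*.......
..............
all cells are . at step 4

yes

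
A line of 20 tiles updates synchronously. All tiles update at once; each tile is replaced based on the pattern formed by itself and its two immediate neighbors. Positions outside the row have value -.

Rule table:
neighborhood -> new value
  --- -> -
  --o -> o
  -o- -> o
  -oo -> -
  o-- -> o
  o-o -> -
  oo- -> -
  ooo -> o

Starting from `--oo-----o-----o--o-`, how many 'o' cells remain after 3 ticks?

11

tick 1: -o--o---ooo---oooooo
tick 2: oooooo-o-o-o-o-oooo-
tick 3: -oooo--o-o-o-o--oo-o
count of o: 11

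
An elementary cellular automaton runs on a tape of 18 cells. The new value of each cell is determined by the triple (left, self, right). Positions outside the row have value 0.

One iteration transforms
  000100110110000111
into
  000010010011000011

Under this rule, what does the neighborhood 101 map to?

0

At position 8 the neighborhood is 101; the next row has 0 there.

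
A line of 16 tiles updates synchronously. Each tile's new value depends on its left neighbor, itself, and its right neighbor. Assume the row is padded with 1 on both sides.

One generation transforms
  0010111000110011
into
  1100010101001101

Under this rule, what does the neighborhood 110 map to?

0

At position 6 the neighborhood is 110; the next row has 0 there.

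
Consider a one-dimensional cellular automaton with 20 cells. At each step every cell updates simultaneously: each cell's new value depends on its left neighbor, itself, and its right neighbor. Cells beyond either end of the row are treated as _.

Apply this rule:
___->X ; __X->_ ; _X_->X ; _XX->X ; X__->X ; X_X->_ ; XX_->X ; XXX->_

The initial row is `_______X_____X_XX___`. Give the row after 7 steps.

step 1: XXXXXX_XXXXX_X_XXXXX
step 2: X____X_X___X_X_X___X
step 3: XXXX_X_XXX_X_X_XXX_X
step 4: X__X_X_X_X_X_X_X_X_X
step 5: XX_X_X_X_X_X_X_X_X_X
step 6: XX_X_X_X_X_X_X_X_X_X  (fixed point — unchanged through step 7)

XX_X_X_X_X_X_X_X_X_X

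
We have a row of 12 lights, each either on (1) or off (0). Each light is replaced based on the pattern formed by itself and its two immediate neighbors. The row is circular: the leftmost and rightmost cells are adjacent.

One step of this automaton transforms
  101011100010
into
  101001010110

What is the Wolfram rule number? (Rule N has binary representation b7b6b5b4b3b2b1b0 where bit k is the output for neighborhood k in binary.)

position 5: 111 → 1  (bit 7 = 1)
position 6: 110 → 0  (bit 6 = 0)
position 1: 101 → 0  (bit 5 = 0)
position 7: 100 → 1  (bit 4 = 1)
position 4: 011 → 0  (bit 3 = 0)
position 0: 010 → 1  (bit 2 = 1)
position 9: 001 → 1  (bit 1 = 1)
position 8: 000 → 0  (bit 0 = 0)
bits b7..b0 = 10010110 = 150

150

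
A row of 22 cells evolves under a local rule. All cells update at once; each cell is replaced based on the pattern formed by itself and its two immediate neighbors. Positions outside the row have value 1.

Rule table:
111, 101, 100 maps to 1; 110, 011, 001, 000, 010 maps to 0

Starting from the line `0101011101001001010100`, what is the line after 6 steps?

1010101010100100101010
0101010101010010010101
1010101010101001001010
0101010101010100100101
1010101010101010010010
0101010101010101001001

0101010101010101001001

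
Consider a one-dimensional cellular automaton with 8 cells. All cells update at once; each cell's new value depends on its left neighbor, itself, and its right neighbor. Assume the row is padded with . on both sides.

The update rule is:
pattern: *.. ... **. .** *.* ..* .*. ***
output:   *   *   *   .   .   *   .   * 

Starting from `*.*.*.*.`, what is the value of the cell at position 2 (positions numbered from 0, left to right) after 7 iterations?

iteration 1: .......*
iteration 2: *******.
iteration 3: .*******
iteration 4: *.******
iteration 5: ...*****
iteration 6: ***.****
iteration 7: .**..***
position 2 holds *

*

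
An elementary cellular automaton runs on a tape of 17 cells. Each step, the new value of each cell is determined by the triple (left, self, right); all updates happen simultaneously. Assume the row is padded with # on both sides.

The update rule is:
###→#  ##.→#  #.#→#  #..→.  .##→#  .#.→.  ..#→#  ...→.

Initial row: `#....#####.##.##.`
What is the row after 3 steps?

#.###############

#...#############
#..##############
#.###############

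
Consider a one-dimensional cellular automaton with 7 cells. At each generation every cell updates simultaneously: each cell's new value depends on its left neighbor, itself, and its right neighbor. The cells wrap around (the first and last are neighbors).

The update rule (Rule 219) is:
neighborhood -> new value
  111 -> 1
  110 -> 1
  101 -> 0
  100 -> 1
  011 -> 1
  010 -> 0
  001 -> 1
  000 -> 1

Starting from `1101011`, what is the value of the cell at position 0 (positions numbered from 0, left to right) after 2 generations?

1100011
1111111
position 0 holds 1

1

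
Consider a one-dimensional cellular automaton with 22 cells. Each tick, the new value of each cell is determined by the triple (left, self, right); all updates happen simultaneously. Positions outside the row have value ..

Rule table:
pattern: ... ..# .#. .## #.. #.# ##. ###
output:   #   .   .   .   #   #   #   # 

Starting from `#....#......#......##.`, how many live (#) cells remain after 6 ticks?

14

.###..#####..#####..##
..###..#####..#####..#
#..###..#####..#####..
.#..###..#####..######
..#..###..#####..#####
#..#..###..#####..####
count of #: 14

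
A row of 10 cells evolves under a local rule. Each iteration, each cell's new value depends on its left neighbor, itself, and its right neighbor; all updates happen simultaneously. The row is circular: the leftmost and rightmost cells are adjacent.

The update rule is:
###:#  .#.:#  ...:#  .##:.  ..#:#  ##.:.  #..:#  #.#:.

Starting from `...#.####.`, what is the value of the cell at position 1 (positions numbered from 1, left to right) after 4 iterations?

.

iteration 1: ####..##.#
iteration 2: ###.##....
iteration 3: .#....####
iteration 4: .#####.##.
position 1 holds .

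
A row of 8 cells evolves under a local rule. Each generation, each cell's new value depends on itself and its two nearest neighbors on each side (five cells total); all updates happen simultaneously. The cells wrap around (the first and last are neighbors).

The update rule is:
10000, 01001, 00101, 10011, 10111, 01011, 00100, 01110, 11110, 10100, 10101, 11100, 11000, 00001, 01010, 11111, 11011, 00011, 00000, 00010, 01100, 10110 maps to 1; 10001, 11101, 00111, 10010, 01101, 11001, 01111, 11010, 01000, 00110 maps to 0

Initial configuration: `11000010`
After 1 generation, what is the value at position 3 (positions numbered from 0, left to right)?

11111111
position 3 holds 1

1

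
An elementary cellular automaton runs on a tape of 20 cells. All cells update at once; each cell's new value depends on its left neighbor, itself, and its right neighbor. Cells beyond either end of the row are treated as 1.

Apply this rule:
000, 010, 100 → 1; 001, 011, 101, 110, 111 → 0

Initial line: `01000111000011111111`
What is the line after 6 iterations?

01110000111000000000
00001110000111111110
11100001110000000000
00011100001111111110
11000011100000000000
00111000011111111110

00111000011111111110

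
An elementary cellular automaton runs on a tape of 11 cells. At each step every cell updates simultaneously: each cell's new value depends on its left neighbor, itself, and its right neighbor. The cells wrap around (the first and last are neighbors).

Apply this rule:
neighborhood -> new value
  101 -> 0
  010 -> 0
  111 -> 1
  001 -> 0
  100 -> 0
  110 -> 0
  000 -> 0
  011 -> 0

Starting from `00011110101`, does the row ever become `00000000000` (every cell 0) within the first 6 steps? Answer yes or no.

yes

00001100000
00000000000
all cells are 0 at step 2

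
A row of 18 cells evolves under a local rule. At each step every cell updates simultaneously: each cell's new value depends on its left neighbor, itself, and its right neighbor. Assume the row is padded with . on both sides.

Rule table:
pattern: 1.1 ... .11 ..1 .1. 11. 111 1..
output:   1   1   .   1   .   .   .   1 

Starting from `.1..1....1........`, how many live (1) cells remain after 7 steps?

1.11.1111.11111111
.1..1....1........  (repeats step 0; period 2)
step 7: 1.11.1111.11111111
count of 1: 15

15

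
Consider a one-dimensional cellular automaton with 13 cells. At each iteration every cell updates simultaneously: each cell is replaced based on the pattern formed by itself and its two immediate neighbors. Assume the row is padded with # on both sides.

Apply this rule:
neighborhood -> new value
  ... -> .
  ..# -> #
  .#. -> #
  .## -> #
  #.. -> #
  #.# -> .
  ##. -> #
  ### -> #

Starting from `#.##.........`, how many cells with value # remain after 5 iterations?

11

#.###.......#
#.####.....##
#.#####...###
#.######.####
#.######.####
count of #: 11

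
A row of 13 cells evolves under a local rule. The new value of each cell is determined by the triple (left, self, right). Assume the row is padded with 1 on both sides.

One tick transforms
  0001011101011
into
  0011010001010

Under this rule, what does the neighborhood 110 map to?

At position 7 the neighborhood is 110; the next row has 0 there.

0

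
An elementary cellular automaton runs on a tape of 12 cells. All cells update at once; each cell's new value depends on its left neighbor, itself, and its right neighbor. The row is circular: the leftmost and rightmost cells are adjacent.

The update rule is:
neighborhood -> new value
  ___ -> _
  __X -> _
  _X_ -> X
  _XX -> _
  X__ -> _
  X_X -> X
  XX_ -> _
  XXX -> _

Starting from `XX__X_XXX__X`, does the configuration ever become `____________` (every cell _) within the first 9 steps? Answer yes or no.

yes

____XX______
____________
all cells are _ at step 2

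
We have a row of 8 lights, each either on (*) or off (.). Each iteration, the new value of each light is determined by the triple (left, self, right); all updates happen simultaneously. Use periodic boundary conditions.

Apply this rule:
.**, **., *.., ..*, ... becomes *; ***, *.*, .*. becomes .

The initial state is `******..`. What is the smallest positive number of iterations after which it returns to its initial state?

iteration 1: *....***
iteration 2: ******..

2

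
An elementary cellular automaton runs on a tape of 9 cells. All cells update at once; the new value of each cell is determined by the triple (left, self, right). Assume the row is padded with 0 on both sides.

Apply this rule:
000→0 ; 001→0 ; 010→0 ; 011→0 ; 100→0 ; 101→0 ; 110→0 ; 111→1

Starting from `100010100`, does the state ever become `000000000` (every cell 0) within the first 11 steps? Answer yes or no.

000000000
all cells are 0 at step 1

yes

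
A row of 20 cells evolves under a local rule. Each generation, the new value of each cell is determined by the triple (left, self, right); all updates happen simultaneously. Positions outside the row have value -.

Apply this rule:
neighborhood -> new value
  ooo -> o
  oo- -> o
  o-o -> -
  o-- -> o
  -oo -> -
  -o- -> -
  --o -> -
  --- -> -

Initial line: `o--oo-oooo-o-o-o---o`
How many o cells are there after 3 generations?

6

-o--o--ooo------o---
--o--o--ooo------o--
---o--o--ooo------o-
count of o: 6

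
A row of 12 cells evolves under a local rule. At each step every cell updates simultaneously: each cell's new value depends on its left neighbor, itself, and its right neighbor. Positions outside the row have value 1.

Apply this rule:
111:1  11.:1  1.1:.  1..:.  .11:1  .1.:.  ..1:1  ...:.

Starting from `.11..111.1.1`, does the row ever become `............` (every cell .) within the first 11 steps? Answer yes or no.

no

.11.1111...1
.11.1111..11
.11.1111.111
.11.1111.111  (fixed point — unchanged through step 11)
step 11 is .11.1111.111, still not uniform .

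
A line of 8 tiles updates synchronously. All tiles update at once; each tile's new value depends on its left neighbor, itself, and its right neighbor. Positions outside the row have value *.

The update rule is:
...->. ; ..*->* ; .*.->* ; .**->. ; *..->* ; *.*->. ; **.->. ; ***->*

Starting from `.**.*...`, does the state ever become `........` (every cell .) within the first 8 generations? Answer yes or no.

....**.*
*..*....
.****..*
..**.**.
**......
*.*....*
..**..*.
**..***.
generation 8 is **..***., still not uniform .

no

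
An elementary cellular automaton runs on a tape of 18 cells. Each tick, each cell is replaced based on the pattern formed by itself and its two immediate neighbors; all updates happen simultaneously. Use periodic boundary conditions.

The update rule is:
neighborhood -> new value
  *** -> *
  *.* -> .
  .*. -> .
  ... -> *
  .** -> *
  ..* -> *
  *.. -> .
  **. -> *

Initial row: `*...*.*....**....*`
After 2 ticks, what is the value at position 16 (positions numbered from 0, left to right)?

*.**....*****.****
*.**.********.****
position 16 holds *

*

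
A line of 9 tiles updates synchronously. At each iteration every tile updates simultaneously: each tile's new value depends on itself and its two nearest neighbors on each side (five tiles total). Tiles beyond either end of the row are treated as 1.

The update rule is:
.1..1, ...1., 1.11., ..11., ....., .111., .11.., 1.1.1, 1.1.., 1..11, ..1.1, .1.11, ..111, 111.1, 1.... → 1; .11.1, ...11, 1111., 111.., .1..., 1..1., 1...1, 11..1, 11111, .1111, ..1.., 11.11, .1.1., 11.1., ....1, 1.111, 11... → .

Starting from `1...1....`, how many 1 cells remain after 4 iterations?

3

iteration 1: ...1..1..
iteration 2: ..1.1..11
iteration 3: ..1.1111.
iteration 4: ..11...1.
count of 1: 3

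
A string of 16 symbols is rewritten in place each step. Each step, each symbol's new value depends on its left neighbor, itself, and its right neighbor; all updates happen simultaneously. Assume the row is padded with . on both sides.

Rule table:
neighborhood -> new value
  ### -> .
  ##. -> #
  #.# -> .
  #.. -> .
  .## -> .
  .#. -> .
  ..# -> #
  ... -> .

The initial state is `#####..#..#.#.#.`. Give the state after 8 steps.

step 1: ....#.#..#......
step 2: ...#....#.......
step 3: ..#....#........
step 4: .#....#.........
step 5: #....#..........
step 6: ....#...........
step 7: ...#............
step 8: ..#.............

..#.............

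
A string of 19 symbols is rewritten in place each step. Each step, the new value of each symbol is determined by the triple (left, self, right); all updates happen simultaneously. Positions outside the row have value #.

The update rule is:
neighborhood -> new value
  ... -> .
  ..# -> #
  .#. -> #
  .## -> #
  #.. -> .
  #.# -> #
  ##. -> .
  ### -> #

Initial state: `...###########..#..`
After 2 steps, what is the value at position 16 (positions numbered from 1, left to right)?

#

..###########..##.#
.###########..##.##
position 16 holds #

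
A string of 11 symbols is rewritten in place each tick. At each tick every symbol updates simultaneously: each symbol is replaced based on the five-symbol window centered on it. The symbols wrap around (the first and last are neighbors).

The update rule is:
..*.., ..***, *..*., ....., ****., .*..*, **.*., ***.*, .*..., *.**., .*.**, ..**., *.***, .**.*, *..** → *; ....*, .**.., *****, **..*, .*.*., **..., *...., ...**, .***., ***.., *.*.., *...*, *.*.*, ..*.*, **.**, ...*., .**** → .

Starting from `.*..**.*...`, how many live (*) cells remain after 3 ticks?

7

.******.*..
.*...***.*.
***..*.**.*
count of *: 7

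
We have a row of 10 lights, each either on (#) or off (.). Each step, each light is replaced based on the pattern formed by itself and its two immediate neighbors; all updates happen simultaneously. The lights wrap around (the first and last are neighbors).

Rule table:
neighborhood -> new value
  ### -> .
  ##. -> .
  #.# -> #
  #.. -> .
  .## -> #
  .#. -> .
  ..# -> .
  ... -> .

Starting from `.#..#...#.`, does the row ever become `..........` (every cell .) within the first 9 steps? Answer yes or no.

..........
all cells are . at step 1

yes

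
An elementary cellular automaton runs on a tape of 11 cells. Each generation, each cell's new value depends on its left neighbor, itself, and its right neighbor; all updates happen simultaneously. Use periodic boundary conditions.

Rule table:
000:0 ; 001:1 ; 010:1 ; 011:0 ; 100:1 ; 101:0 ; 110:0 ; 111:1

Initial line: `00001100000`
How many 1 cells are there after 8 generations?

6

generation 1: 00010010000
generation 2: 00111111000
generation 3: 01011110100
generation 4: 11001100110
generation 5: 00110011000
generation 6: 01001100100
generation 7: 11110011110
generation 8: 01101101100
count of 1: 6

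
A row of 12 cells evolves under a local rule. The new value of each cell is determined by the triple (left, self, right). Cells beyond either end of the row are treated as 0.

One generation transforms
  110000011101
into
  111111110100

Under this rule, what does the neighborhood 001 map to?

1

At position 6 the neighborhood is 001; the next row has 1 there.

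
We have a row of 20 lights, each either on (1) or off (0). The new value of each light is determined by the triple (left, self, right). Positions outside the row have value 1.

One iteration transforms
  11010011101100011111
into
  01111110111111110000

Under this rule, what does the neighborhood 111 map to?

0

At position 0 the neighborhood is 111; the next row has 0 there.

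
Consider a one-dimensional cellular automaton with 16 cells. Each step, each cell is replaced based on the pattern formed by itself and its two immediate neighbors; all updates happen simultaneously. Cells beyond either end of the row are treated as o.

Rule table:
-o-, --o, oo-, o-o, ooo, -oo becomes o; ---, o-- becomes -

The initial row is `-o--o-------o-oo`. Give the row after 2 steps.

ooooo-----oooooo

step 1: oo-oo------ooooo
step 2: ooooo-----oooooo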